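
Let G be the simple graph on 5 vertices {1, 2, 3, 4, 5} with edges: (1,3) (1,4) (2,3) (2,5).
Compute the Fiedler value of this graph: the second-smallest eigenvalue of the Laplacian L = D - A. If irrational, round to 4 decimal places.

0.3820

Reading degrees in the order [1, 2, 3, 4, 5] gives [2, 2, 2, 1, 1]; set D = diag(2, 2, 2, 1, 1) and form L = D - A. The sorted Laplacian eigenvalues are [0, 0.3820, 1.3820, 2.6180, 3.6180]; the algebraic connectivity is the second entry, 0.3820.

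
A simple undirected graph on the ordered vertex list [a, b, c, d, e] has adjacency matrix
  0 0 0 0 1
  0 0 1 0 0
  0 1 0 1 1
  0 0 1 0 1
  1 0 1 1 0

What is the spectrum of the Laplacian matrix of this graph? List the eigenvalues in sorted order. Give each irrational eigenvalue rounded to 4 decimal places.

[0, 0.6972, 1.3820, 3.6180, 4.3028]

With the vertex order [a, b, c, d, e], the degrees are [1, 1, 3, 2, 3], giving D = diag(1, 1, 3, 2, 3) and L = D - A. L is symmetric positive semidefinite, so every eigenvalue is real and nonnegative. The single zero eigenvalue shows the graph is connected. The largest eigenvalue, 4.3028, is at most the vertex count 5. The eigenvalues sum to 10, which equals trace(L) = 2|E|.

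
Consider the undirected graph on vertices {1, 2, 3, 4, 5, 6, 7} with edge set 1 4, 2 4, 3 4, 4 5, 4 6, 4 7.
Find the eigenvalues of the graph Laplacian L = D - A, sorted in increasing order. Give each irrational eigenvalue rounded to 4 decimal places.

[0, 1, 1, 1, 1, 1, 7]

Each diagonal entry of L is the vertex degree and each off-diagonal entry is -1 where an edge is present, 0 otherwise; in the order [1, 2, 3, 4, 5, 6, 7] the diagonal is [1, 1, 1, 6, 1, 1, 1]. Since every row of L sums to 0, the all-ones vector is in the kernel and 0 is an eigenvalue. The largest eigenvalue, 7, is at most the vertex count 7. By the matrix-tree theorem the graph has (1/7) * product of the nonzero eigenvalues = 1 spanning tree.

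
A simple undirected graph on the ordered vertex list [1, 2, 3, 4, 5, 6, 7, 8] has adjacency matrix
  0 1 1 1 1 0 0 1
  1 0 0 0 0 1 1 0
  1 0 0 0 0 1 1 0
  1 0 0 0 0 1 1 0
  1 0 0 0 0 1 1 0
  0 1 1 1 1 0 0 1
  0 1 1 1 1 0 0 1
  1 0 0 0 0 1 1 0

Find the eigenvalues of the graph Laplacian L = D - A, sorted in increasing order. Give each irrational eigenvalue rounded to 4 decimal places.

[0, 3, 3, 3, 3, 5, 5, 8]

Reading degrees in the order [1, 2, 3, 4, 5, 6, 7, 8] gives [5, 3, 3, 3, 3, 5, 5, 3]; set D = diag(5, 3, 3, 3, 3, 5, 5, 3) and form L = D - A. Diagonalising L (or applying a numerical eigensolver to the 8x8 matrix) gives the spectrum above. The largest eigenvalue, 8, is at most the vertex count 8.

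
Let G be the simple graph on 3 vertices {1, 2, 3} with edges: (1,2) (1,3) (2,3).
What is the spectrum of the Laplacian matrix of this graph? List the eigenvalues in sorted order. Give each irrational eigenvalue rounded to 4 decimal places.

Each diagonal entry of L is the vertex degree and each off-diagonal entry is -1 where an edge is present, 0 otherwise; in the order [1, 2, 3] the diagonal is [2, 2, 2]. Diagonalising L (or applying a numerical eigensolver to the 3x3 matrix) gives the spectrum above. By the matrix-tree theorem the graph has (1/3) * product of the nonzero eigenvalues = 3 spanning trees. The largest eigenvalue, 3, is at most the vertex count 3.

[0, 3, 3]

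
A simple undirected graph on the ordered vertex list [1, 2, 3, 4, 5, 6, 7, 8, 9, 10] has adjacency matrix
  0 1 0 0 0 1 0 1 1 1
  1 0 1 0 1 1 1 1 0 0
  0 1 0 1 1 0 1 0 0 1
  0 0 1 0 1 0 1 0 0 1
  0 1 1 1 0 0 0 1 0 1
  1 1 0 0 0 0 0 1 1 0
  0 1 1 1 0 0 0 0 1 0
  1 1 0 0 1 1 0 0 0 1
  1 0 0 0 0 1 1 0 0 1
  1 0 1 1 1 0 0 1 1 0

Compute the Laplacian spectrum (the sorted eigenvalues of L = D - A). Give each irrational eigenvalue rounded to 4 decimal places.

With the vertex order [1, 2, 3, 4, 5, 6, 7, 8, 9, 10], the degrees are [5, 6, 5, 4, 5, 4, 4, 5, 4, 6], giving D = diag(5, 6, 5, 4, 5, 4, 4, 5, 4, 6) and L = D - A. L is symmetric positive semidefinite, so every eigenvalue is real and nonnegative. The largest eigenvalue, 7.9032, is at most the vertex count 10.

[0, 2.1675, 3.2907, 4.3233, 5, 5.5697, 5.8061, 6.5038, 7.4357, 7.9032]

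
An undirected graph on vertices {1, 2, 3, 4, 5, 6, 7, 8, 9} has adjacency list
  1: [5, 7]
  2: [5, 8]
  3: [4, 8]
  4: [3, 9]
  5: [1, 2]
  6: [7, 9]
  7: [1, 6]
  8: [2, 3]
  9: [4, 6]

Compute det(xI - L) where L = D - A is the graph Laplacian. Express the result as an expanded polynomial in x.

x^9 - 18x^8 + 135x^7 - 546x^6 + 1287x^5 - 1782x^4 + 1386x^3 - 540x^2 + 81x

Each diagonal entry of L is the vertex degree and each off-diagonal entry is -1 where an edge is present, 0 otherwise; in the order [1, 2, 3, 4, 5, 6, 7, 8, 9] the diagonal is [2, 2, 2, 2, 2, 2, 2, 2, 2]. L has integer entries, so p(x) = det(xI - L) has integer coefficients. Expanding the determinant yields x^9 - 18x^8 + 135x^7 - 546x^6 + 1287x^5 - 1782x^4 + 1386x^3 - 540x^2 + 81x. The constant term is 0 because L is singular (the all-ones vector lies in its kernel). The eigenvalues sum to 18, which equals trace(L) = 2|E|. The largest eigenvalue, 3.8794, is at most the vertex count 9.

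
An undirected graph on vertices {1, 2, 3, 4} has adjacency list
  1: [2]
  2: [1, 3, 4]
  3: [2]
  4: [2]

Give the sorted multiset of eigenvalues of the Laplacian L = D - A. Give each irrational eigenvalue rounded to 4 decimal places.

Reading degrees in the order [1, 2, 3, 4] gives [1, 3, 1, 1]; set D = diag(1, 3, 1, 1) and form L = D - A. Diagonalising L (or applying a numerical eigensolver to the 4x4 matrix) gives the spectrum above. The single zero eigenvalue shows the graph is connected. By the matrix-tree theorem the graph has (1/4) * product of the nonzero eigenvalues = 1 spanning tree.

[0, 1, 1, 4]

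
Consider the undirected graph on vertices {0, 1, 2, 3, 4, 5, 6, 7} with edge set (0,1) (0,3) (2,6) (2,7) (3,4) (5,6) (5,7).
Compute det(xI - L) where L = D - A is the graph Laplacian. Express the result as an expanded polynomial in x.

With the vertex order [0, 1, 2, 3, 4, 5, 6, 7], the degrees are [2, 1, 2, 2, 1, 2, 2, 2], giving D = diag(2, 1, 2, 2, 1, 2, 2, 2) and L = D - A. L has integer entries, so p(x) = det(xI - L) has integer coefficients. Expanding the determinant yields x^8 - 14x^7 + 78x^6 - 220x^5 + 328x^4 - 240x^3 + 64x^2. The coefficient of x^7 equals -trace(L) = -14, matching the sum of degrees.

x^8 - 14x^7 + 78x^6 - 220x^5 + 328x^4 - 240x^3 + 64x^2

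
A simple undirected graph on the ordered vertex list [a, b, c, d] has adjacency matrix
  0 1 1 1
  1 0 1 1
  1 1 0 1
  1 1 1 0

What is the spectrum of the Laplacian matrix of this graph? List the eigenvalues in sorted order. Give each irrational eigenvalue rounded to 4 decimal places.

[0, 4, 4, 4]

Reading degrees in the order [a, b, c, d] gives [3, 3, 3, 3]; set D = diag(3, 3, 3, 3) and form L = D - A. L is symmetric positive semidefinite, so every eigenvalue is real and nonnegative. By the matrix-tree theorem the graph has (1/4) * product of the nonzero eigenvalues = 16 spanning trees. There is one zero in the spectrum, matching the 1 component.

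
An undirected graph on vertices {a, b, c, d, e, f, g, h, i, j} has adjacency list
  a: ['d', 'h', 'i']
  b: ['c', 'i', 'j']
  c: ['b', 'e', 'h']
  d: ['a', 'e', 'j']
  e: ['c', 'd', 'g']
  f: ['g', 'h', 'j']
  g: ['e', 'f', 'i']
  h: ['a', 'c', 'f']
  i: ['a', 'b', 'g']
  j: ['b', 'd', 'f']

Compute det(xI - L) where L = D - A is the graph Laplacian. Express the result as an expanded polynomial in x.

Reading degrees in the order [a, b, c, d, e, f, g, h, i, j] gives [3, 3, 3, 3, 3, 3, 3, 3, 3, 3]; set D = diag(3, 3, 3, 3, 3, 3, 3, 3, 3, 3) and form L = D - A. Computing det(xI - L) by cofactor expansion (or equivalently via sum-over-permutations) gives x^10 - 30x^9 + 390x^8 - 2880x^7 + 13305x^6 - 39882x^5 + 77640x^4 - 94800x^3 + 66000x^2 - 20000x. Since p(0) = det(-L) = 0, x divides p(x). By the matrix-tree theorem the graph has (1/10) * product of the nonzero eigenvalues = 2000 spanning trees.

x^10 - 30x^9 + 390x^8 - 2880x^7 + 13305x^6 - 39882x^5 + 77640x^4 - 94800x^3 + 66000x^2 - 20000x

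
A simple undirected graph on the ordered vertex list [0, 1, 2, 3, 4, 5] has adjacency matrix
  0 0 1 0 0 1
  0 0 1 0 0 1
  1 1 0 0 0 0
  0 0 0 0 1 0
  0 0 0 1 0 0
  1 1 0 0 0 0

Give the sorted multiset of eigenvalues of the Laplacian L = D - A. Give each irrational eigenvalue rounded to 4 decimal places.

With the vertex order [0, 1, 2, 3, 4, 5], the degrees are [2, 2, 2, 1, 1, 2], giving D = diag(2, 2, 2, 1, 1, 2) and L = D - A. Diagonalising L (or applying a numerical eigensolver to the 6x6 matrix) gives the spectrum above. The 2 zero eigenvalues correspond to the 2 connected components. The largest eigenvalue, 4, is at most the vertex count 6.

[0, 0, 2, 2, 2, 4]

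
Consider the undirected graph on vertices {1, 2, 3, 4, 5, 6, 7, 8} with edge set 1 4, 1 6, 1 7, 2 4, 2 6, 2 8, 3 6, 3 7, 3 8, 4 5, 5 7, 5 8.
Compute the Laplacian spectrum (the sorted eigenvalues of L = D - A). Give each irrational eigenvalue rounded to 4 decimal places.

[0, 2, 2, 2, 4, 4, 4, 6]

Reading degrees in the order [1, 2, 3, 4, 5, 6, 7, 8] gives [3, 3, 3, 3, 3, 3, 3, 3]; set D = diag(3, 3, 3, 3, 3, 3, 3, 3) and form L = D - A. Since every row of L sums to 0, the all-ones vector is in the kernel and 0 is an eigenvalue. The largest eigenvalue, 6, is at most the vertex count 8.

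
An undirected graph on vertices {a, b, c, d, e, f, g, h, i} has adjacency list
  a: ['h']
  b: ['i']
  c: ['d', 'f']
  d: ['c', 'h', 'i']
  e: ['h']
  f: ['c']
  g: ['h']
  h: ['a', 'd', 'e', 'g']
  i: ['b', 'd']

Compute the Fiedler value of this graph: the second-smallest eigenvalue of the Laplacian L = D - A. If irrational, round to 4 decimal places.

Reading degrees in the order [a, b, c, d, e, f, g, h, i] gives [1, 1, 2, 3, 1, 1, 1, 4, 2]; set D = diag(1, 1, 2, 3, 1, 1, 1, 4, 2) and form L = D - A. The smallest Laplacian eigenvalue is always 0. The next one, lambda_2 = 0.2679, measures how hard the graph is to disconnect: larger values mean better connectivity. There is one zero in the spectrum, matching the 1 component. The eigenvalues sum to 16, which equals trace(L) = 2|E|.

0.2679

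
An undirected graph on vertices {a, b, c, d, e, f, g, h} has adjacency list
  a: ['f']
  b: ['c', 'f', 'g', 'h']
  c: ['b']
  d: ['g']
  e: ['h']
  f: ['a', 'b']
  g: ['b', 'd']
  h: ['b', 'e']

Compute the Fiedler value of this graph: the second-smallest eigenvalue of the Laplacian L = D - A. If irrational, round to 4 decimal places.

0.3820

Reading degrees in the order [a, b, c, d, e, f, g, h] gives [1, 4, 1, 1, 1, 2, 2, 2]; set D = diag(1, 4, 1, 1, 1, 2, 2, 2) and form L = D - A. The smallest Laplacian eigenvalue is always 0. The next one, lambda_2 = 0.3820, measures how hard the graph is to disconnect: larger values mean better connectivity.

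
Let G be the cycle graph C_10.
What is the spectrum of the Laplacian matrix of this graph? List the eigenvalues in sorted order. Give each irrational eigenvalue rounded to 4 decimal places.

[0, 0.3820, 0.3820, 1.3820, 1.3820, 2.6180, 2.6180, 3.6180, 3.6180, 4]

The graph has 10 vertices and degree multiset [2, 2, 2, 2, 2, 2, 2, 2, 2, 2]; D is the diagonal matrix of degrees and L = D - A. Since every row of L sums to 0, the all-ones vector is in the kernel and 0 is an eigenvalue. The largest eigenvalue, 4, is at most the vertex count 10.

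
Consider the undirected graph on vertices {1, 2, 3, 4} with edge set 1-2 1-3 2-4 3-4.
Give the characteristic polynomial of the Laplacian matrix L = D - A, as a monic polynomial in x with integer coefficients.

With the vertex order [1, 2, 3, 4], the degrees are [2, 2, 2, 2], giving D = diag(2, 2, 2, 2) and L = D - A. Computing det(xI - L) by cofactor expansion (or equivalently via sum-over-permutations) gives x^4 - 8x^3 + 20x^2 - 16x. Since p(0) = det(-L) = 0, x divides p(x). The largest eigenvalue, 4, is at most the vertex count 4.

x^4 - 8x^3 + 20x^2 - 16x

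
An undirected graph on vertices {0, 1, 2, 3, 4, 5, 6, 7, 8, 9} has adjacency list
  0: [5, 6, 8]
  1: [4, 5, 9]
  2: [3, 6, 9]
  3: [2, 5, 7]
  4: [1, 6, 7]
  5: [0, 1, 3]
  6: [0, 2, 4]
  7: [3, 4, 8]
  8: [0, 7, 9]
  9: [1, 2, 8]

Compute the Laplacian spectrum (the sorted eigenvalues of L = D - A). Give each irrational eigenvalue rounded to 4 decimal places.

[0, 2, 2, 2, 2, 2, 5, 5, 5, 5]

Reading degrees in the order [0, 1, 2, 3, 4, 5, 6, 7, 8, 9] gives [3, 3, 3, 3, 3, 3, 3, 3, 3, 3]; set D = diag(3, 3, 3, 3, 3, 3, 3, 3, 3, 3) and form L = D - A. The multiplicity of 0 as a Laplacian eigenvalue equals the number of connected components.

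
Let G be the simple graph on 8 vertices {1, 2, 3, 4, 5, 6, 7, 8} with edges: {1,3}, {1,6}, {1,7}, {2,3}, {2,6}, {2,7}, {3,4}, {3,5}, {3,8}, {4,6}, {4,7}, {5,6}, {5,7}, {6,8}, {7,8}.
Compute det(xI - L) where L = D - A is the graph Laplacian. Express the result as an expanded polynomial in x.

x^8 - 30x^7 + 375x^6 - 2540x^5 + 10095x^4 - 23598x^3 + 30105x^2 - 16200x

Reading degrees in the order [1, 2, 3, 4, 5, 6, 7, 8] gives [3, 3, 5, 3, 3, 5, 5, 3]; set D = diag(3, 3, 5, 3, 3, 5, 5, 3) and form L = D - A. L has integer entries, so p(x) = det(xI - L) has integer coefficients. Expanding the determinant yields x^8 - 30x^7 + 375x^6 - 2540x^5 + 10095x^4 - 23598x^3 + 30105x^2 - 16200x. The coefficient of x^7 equals -trace(L) = -30, matching the sum of degrees. The largest eigenvalue, 8, is at most the vertex count 8.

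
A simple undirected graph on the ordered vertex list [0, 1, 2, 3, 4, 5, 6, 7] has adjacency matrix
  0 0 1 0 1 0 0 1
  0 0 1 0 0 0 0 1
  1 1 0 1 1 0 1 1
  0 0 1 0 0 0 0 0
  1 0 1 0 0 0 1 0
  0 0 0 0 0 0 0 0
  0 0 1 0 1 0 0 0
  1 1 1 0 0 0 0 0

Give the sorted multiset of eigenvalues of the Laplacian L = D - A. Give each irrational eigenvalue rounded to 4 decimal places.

Reading degrees in the order [0, 1, 2, 3, 4, 5, 6, 7] gives [3, 2, 6, 1, 3, 0, 2, 3]; set D = diag(3, 2, 6, 1, 3, 0, 2, 3) and form L = D - A. L is symmetric positive semidefinite, so every eigenvalue is real and nonnegative. The 2 zero eigenvalues correspond to the 2 connected components.

[0, 0, 1, 1.3820, 2.3820, 3.6180, 4.6180, 7]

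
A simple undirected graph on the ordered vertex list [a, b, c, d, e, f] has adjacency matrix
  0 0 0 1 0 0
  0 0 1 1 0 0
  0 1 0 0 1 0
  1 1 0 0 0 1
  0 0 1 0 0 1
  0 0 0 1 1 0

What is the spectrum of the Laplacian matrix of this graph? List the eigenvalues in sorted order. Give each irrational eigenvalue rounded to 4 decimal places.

[0, 0.6972, 1.3820, 2, 3.6180, 4.3028]

Reading degrees in the order [a, b, c, d, e, f] gives [1, 2, 2, 3, 2, 2]; set D = diag(1, 2, 2, 3, 2, 2) and form L = D - A. L is symmetric positive semidefinite, so every eigenvalue is real and nonnegative. The largest eigenvalue, 4.3028, is at most the vertex count 6. By the matrix-tree theorem the graph has (1/6) * product of the nonzero eigenvalues = 5 spanning trees.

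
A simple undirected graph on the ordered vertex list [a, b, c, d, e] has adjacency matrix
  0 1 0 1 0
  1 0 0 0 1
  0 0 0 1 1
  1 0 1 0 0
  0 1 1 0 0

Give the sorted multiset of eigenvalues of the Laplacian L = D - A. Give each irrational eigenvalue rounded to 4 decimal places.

Reading degrees in the order [a, b, c, d, e] gives [2, 2, 2, 2, 2]; set D = diag(2, 2, 2, 2, 2) and form L = D - A. Diagonalising L (or applying a numerical eigensolver to the 5x5 matrix) gives the spectrum above. The largest eigenvalue, 3.6180, is at most the vertex count 5.

[0, 1.3820, 1.3820, 3.6180, 3.6180]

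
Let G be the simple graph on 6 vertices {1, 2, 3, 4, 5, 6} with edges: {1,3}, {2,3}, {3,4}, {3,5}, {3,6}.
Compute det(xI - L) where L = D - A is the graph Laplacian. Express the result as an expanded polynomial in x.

x^6 - 10x^5 + 30x^4 - 40x^3 + 25x^2 - 6x

Each diagonal entry of L is the vertex degree and each off-diagonal entry is -1 where an edge is present, 0 otherwise; in the order [1, 2, 3, 4, 5, 6] the diagonal is [1, 1, 5, 1, 1, 1]. The eigenvalues of L are [0, 1, 1, 1, 1, 6]; the characteristic polynomial is the product of (x - lambda_i), which multiplies out to x^6 - 10x^5 + 30x^4 - 40x^3 + 25x^2 - 6x. The constant term is 0 because L is singular (the all-ones vector lies in its kernel). The largest eigenvalue, 6, is at most the vertex count 6.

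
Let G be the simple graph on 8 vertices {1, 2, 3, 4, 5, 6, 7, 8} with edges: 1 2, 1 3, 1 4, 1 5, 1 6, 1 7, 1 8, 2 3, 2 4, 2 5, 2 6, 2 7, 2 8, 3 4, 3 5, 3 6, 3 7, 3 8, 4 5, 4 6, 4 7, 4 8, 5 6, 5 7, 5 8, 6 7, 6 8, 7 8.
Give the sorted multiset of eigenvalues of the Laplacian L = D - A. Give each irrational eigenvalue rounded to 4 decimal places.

[0, 8, 8, 8, 8, 8, 8, 8]

Each diagonal entry of L is the vertex degree and each off-diagonal entry is -1 where an edge is present, 0 otherwise; in the order [1, 2, 3, 4, 5, 6, 7, 8] the diagonal is [7, 7, 7, 7, 7, 7, 7, 7]. Diagonalising L (or applying a numerical eigensolver to the 8x8 matrix) gives the spectrum above. There is one zero in the spectrum, matching the 1 component.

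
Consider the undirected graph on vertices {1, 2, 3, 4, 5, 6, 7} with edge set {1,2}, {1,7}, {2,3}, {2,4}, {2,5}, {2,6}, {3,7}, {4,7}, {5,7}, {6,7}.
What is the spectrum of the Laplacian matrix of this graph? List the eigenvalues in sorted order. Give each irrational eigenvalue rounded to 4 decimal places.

With the vertex order [1, 2, 3, 4, 5, 6, 7], the degrees are [2, 5, 2, 2, 2, 2, 5], giving D = diag(2, 5, 2, 2, 2, 2, 5) and L = D - A. Since every row of L sums to 0, the all-ones vector is in the kernel and 0 is an eigenvalue. The single zero eigenvalue shows the graph is connected. The largest eigenvalue, 7, is at most the vertex count 7.

[0, 2, 2, 2, 2, 5, 7]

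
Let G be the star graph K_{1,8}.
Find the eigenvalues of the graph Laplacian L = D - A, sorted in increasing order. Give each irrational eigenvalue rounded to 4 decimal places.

[0, 1, 1, 1, 1, 1, 1, 1, 9]

The graph has 9 vertices and degree multiset [8, 1, 1, 1, 1, 1, 1, 1, 1]; D is the diagonal matrix of degrees and L = D - A. Since every row of L sums to 0, the all-ones vector is in the kernel and 0 is an eigenvalue. The eigenvalues sum to 16, which equals trace(L) = 2|E|. By the matrix-tree theorem the graph has (1/9) * product of the nonzero eigenvalues = 1 spanning tree.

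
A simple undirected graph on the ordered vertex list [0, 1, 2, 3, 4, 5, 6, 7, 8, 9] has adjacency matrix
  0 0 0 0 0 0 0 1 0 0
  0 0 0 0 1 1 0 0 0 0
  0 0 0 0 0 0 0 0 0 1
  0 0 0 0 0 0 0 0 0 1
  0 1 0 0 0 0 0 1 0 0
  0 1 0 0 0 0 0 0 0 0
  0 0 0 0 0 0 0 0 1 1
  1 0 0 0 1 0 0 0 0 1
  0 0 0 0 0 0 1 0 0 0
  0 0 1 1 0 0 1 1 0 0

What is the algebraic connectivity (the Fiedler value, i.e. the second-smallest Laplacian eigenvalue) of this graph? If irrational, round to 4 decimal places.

Each diagonal entry of L is the vertex degree and each off-diagonal entry is -1 where an edge is present, 0 otherwise; in the order [0, 1, 2, 3, 4, 5, 6, 7, 8, 9] the diagonal is [1, 2, 1, 1, 2, 1, 2, 3, 1, 4]. Computing the eigenvalues of L and sorting gives [0, 0.1769, 0.4716, 0.6288, 1, 1.4112, 2.3497, 2.8697, 3.7491, 5.3430]. The Fiedler value lambda_2 = 0.1769 is strictly positive, so the graph is connected. There is one zero in the spectrum, matching the 1 component. The eigenvalues sum to 18, which equals trace(L) = 2|E|.

0.1769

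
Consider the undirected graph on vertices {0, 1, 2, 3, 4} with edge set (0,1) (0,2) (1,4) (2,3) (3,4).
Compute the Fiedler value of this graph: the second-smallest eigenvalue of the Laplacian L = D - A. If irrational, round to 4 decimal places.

Reading degrees in the order [0, 1, 2, 3, 4] gives [2, 2, 2, 2, 2]; set D = diag(2, 2, 2, 2, 2) and form L = D - A. Computing the eigenvalues of L and sorting gives [0, 1.3820, 1.3820, 3.6180, 3.6180]. The Fiedler value lambda_2 = 1.3820 is strictly positive, so the graph is connected.

1.3820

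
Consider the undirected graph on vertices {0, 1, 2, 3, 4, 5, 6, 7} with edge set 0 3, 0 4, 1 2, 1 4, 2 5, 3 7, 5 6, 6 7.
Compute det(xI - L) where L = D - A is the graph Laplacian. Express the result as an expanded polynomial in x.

Reading degrees in the order [0, 1, 2, 3, 4, 5, 6, 7] gives [2, 2, 2, 2, 2, 2, 2, 2]; set D = diag(2, 2, 2, 2, 2, 2, 2, 2) and form L = D - A. L has integer entries, so p(x) = det(xI - L) has integer coefficients. Expanding the determinant yields x^8 - 16x^7 + 104x^6 - 352x^5 + 660x^4 - 672x^3 + 336x^2 - 64x. Since p(0) = det(-L) = 0, x divides p(x).

x^8 - 16x^7 + 104x^6 - 352x^5 + 660x^4 - 672x^3 + 336x^2 - 64x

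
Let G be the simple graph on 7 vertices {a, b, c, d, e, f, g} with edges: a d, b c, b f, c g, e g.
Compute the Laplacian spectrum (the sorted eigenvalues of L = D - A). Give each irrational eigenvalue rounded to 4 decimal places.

Reading degrees in the order [a, b, c, d, e, f, g] gives [1, 2, 2, 1, 1, 1, 2]; set D = diag(1, 2, 2, 1, 1, 1, 2) and form L = D - A. Diagonalising L (or applying a numerical eigensolver to the 7x7 matrix) gives the spectrum above. The 2 zero eigenvalues correspond to the 2 connected components. There are 2 zeros in the spectrum, matching the 2 components.

[0, 0, 0.3820, 1.3820, 2, 2.6180, 3.6180]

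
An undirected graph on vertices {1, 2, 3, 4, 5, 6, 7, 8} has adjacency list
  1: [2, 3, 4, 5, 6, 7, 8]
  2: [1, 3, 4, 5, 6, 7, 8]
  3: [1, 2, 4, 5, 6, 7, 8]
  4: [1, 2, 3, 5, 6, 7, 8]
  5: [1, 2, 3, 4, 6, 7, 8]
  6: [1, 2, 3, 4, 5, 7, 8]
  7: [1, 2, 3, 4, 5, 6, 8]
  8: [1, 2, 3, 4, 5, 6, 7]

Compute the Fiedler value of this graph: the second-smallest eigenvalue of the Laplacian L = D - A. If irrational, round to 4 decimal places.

8

Each diagonal entry of L is the vertex degree and each off-diagonal entry is -1 where an edge is present, 0 otherwise; in the order [1, 2, 3, 4, 5, 6, 7, 8] the diagonal is [7, 7, 7, 7, 7, 7, 7, 7]. The sorted Laplacian eigenvalues are [0, 8, 8, 8, 8, 8, 8, 8]; the algebraic connectivity is the second entry, 8. By the matrix-tree theorem the graph has (1/8) * product of the nonzero eigenvalues = 262144 spanning trees. The eigenvalues sum to 56, which equals trace(L) = 2|E|.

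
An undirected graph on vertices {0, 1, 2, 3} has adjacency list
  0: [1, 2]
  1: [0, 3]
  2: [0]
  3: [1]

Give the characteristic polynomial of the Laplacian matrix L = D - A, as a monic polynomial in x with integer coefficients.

Each diagonal entry of L is the vertex degree and each off-diagonal entry is -1 where an edge is present, 0 otherwise; in the order [0, 1, 2, 3] the diagonal is [2, 2, 1, 1]. L has integer entries, so p(x) = det(xI - L) has integer coefficients. Expanding the determinant yields x^4 - 6x^3 + 10x^2 - 4x. The coefficient of x^3 equals -trace(L) = -6, matching the sum of degrees.

x^4 - 6x^3 + 10x^2 - 4x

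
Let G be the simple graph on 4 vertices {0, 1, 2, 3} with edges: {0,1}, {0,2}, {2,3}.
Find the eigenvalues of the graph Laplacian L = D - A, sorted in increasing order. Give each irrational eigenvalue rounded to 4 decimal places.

Reading degrees in the order [0, 1, 2, 3] gives [2, 1, 2, 1]; set D = diag(2, 1, 2, 1) and form L = D - A. L is symmetric positive semidefinite, so every eigenvalue is real and nonnegative. The single zero eigenvalue shows the graph is connected. The eigenvalues sum to 6, which equals trace(L) = 2|E|. The largest eigenvalue, 3.4142, is at most the vertex count 4.

[0, 0.5858, 2, 3.4142]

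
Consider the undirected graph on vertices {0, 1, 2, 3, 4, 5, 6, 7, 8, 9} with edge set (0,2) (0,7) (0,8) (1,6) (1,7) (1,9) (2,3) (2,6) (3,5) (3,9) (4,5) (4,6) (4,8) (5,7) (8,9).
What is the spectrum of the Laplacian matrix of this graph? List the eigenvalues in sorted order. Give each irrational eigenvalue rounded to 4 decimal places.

[0, 2, 2, 2, 2, 2, 5, 5, 5, 5]

With the vertex order [0, 1, 2, 3, 4, 5, 6, 7, 8, 9], the degrees are [3, 3, 3, 3, 3, 3, 3, 3, 3, 3], giving D = diag(3, 3, 3, 3, 3, 3, 3, 3, 3, 3) and L = D - A. L is symmetric positive semidefinite, so every eigenvalue is real and nonnegative. The eigenvalues sum to 30, which equals trace(L) = 2|E|. By the matrix-tree theorem the graph has (1/10) * product of the nonzero eigenvalues = 2000 spanning trees.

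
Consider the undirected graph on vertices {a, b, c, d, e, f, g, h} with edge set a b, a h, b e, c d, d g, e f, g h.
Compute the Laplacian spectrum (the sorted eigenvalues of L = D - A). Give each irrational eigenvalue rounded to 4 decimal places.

[0, 0.1522, 0.5858, 1.2346, 2, 2.7654, 3.4142, 3.8478]

Reading degrees in the order [a, b, c, d, e, f, g, h] gives [2, 2, 1, 2, 2, 1, 2, 2]; set D = diag(2, 2, 1, 2, 2, 1, 2, 2) and form L = D - A. L is symmetric positive semidefinite, so every eigenvalue is real and nonnegative. By the matrix-tree theorem the graph has (1/8) * product of the nonzero eigenvalues = 1 spanning tree. The largest eigenvalue, 3.8478, is at most the vertex count 8.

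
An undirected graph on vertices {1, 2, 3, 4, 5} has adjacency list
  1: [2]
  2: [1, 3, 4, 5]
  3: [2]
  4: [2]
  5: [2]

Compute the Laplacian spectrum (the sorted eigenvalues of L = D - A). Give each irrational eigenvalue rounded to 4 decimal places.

With the vertex order [1, 2, 3, 4, 5], the degrees are [1, 4, 1, 1, 1], giving D = diag(1, 4, 1, 1, 1) and L = D - A. Diagonalising L (or applying a numerical eigensolver to the 5x5 matrix) gives the spectrum above. The single zero eigenvalue shows the graph is connected.

[0, 1, 1, 1, 5]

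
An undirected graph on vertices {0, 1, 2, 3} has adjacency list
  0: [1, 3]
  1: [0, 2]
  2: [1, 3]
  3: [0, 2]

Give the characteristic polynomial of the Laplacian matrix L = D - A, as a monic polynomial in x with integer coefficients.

Reading degrees in the order [0, 1, 2, 3] gives [2, 2, 2, 2]; set D = diag(2, 2, 2, 2) and form L = D - A. L has integer entries, so p(x) = det(xI - L) has integer coefficients. Expanding the determinant yields x^4 - 8x^3 + 20x^2 - 16x. The coefficient of x^3 equals -trace(L) = -8, matching the sum of degrees. The largest eigenvalue, 4, is at most the vertex count 4.

x^4 - 8x^3 + 20x^2 - 16x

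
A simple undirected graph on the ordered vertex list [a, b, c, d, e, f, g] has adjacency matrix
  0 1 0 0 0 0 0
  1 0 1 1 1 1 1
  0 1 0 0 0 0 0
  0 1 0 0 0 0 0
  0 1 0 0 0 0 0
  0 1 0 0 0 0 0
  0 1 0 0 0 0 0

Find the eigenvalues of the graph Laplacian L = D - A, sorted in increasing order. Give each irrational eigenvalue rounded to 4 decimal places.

[0, 1, 1, 1, 1, 1, 7]

Reading degrees in the order [a, b, c, d, e, f, g] gives [1, 6, 1, 1, 1, 1, 1]; set D = diag(1, 6, 1, 1, 1, 1, 1) and form L = D - A. L is symmetric positive semidefinite, so every eigenvalue is real and nonnegative.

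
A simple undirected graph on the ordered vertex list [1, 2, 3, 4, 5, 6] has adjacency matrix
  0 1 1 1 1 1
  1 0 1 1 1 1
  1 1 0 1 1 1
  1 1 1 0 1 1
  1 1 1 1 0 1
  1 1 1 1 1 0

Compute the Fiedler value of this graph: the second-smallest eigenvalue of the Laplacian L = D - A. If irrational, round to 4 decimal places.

6

Each diagonal entry of L is the vertex degree and each off-diagonal entry is -1 where an edge is present, 0 otherwise; in the order [1, 2, 3, 4, 5, 6] the diagonal is [5, 5, 5, 5, 5, 5]. The smallest Laplacian eigenvalue is always 0. The next one, lambda_2 = 6, measures how hard the graph is to disconnect: larger values mean better connectivity. By the matrix-tree theorem the graph has (1/6) * product of the nonzero eigenvalues = 1296 spanning trees.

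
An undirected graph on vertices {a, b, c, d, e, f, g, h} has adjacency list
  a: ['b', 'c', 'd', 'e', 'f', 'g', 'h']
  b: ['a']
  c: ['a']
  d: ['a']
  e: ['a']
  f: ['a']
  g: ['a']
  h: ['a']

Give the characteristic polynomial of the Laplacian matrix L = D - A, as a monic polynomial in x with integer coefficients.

Each diagonal entry of L is the vertex degree and each off-diagonal entry is -1 where an edge is present, 0 otherwise; in the order [a, b, c, d, e, f, g, h] the diagonal is [7, 1, 1, 1, 1, 1, 1, 1]. Computing det(xI - L) by cofactor expansion (or equivalently via sum-over-permutations) gives x^8 - 14x^7 + 63x^6 - 140x^5 + 175x^4 - 126x^3 + 49x^2 - 8x. The constant term is 0 because L is singular (the all-ones vector lies in its kernel). The largest eigenvalue, 8, is at most the vertex count 8.

x^8 - 14x^7 + 63x^6 - 140x^5 + 175x^4 - 126x^3 + 49x^2 - 8x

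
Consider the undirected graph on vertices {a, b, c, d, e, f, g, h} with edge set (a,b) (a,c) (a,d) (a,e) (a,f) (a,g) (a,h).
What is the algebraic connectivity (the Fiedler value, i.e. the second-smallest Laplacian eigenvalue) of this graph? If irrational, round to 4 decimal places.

1

Each diagonal entry of L is the vertex degree and each off-diagonal entry is -1 where an edge is present, 0 otherwise; in the order [a, b, c, d, e, f, g, h] the diagonal is [7, 1, 1, 1, 1, 1, 1, 1]. The sorted Laplacian eigenvalues are [0, 1, 1, 1, 1, 1, 1, 8]; the algebraic connectivity is the second entry, 1. There is one zero in the spectrum, matching the 1 component.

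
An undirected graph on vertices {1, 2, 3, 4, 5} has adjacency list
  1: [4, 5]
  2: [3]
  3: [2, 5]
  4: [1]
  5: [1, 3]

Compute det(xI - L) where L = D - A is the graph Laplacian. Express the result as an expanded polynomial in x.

x^5 - 8x^4 + 21x^3 - 20x^2 + 5x

With the vertex order [1, 2, 3, 4, 5], the degrees are [2, 1, 2, 1, 2], giving D = diag(2, 1, 2, 1, 2) and L = D - A. L has integer entries, so p(x) = det(xI - L) has integer coefficients. Expanding the determinant yields x^5 - 8x^4 + 21x^3 - 20x^2 + 5x. The constant term is 0 because L is singular (the all-ones vector lies in its kernel). There is one zero in the spectrum, matching the 1 component. By the matrix-tree theorem the graph has (1/5) * product of the nonzero eigenvalues = 1 spanning tree.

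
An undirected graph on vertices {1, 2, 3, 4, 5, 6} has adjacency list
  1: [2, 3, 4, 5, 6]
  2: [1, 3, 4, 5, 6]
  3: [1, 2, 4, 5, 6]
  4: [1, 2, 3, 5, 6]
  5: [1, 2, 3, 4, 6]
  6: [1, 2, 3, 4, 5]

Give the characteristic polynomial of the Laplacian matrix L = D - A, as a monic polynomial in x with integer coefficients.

With the vertex order [1, 2, 3, 4, 5, 6], the degrees are [5, 5, 5, 5, 5, 5], giving D = diag(5, 5, 5, 5, 5, 5) and L = D - A. L has integer entries, so p(x) = det(xI - L) has integer coefficients. Expanding the determinant yields x^6 - 30x^5 + 360x^4 - 2160x^3 + 6480x^2 - 7776x. The constant term is 0 because L is singular (the all-ones vector lies in its kernel). The largest eigenvalue, 6, is at most the vertex count 6.

x^6 - 30x^5 + 360x^4 - 2160x^3 + 6480x^2 - 7776x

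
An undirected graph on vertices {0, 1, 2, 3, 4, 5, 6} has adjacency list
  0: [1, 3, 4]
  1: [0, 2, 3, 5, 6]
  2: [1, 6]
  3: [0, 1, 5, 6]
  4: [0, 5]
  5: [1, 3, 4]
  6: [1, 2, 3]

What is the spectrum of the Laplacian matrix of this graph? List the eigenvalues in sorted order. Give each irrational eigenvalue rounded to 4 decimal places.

[0, 1.1442, 2.5858, 3, 3.6784, 5.4142, 6.1774]

Reading degrees in the order [0, 1, 2, 3, 4, 5, 6] gives [3, 5, 2, 4, 2, 3, 3]; set D = diag(3, 5, 2, 4, 2, 3, 3) and form L = D - A. L is symmetric positive semidefinite, so every eigenvalue is real and nonnegative. The eigenvalues sum to 22, which equals trace(L) = 2|E|. The largest eigenvalue, 6.1774, is at most the vertex count 7.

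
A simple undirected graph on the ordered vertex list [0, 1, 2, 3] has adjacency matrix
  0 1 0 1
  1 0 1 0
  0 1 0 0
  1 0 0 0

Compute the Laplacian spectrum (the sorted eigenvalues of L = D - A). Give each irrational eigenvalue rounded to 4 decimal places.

Each diagonal entry of L is the vertex degree and each off-diagonal entry is -1 where an edge is present, 0 otherwise; in the order [0, 1, 2, 3] the diagonal is [2, 2, 1, 1]. L is symmetric positive semidefinite, so every eigenvalue is real and nonnegative. The single zero eigenvalue shows the graph is connected. The eigenvalues sum to 6, which equals trace(L) = 2|E|.

[0, 0.5858, 2, 3.4142]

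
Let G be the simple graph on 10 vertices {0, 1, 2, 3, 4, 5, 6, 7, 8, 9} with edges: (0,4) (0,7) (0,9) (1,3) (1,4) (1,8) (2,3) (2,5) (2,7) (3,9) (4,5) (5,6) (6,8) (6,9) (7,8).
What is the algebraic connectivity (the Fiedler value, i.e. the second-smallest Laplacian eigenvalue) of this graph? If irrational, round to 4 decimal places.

2

With the vertex order [0, 1, 2, 3, 4, 5, 6, 7, 8, 9], the degrees are [3, 3, 3, 3, 3, 3, 3, 3, 3, 3], giving D = diag(3, 3, 3, 3, 3, 3, 3, 3, 3, 3) and L = D - A. The smallest Laplacian eigenvalue is always 0. The next one, lambda_2 = 2, measures how hard the graph is to disconnect: larger values mean better connectivity. There is one zero in the spectrum, matching the 1 component.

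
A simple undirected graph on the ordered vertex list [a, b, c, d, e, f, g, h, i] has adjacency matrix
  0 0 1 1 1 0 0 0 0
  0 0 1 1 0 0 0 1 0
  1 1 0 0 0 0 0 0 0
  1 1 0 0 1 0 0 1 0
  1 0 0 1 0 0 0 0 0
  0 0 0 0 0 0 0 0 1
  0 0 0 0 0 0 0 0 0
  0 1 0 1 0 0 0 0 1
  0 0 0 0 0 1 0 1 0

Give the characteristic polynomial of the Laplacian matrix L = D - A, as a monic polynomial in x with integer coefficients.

With the vertex order [a, b, c, d, e, f, g, h, i], the degrees are [3, 3, 2, 4, 2, 1, 0, 3, 2], giving D = diag(3, 3, 2, 4, 2, 1, 0, 3, 2) and L = D - A. Computing det(xI - L) by cofactor expansion (or equivalently via sum-over-permutations) gives x^9 - 20x^8 + 162x^7 - 682x^6 + 1589x^5 - 2004x^4 + 1213x^3 - 240x^2. The constant term is 0 because L is singular (the all-ones vector lies in its kernel). The largest eigenvalue, 5.3389, is at most the vertex count 9.

x^9 - 20x^8 + 162x^7 - 682x^6 + 1589x^5 - 2004x^4 + 1213x^3 - 240x^2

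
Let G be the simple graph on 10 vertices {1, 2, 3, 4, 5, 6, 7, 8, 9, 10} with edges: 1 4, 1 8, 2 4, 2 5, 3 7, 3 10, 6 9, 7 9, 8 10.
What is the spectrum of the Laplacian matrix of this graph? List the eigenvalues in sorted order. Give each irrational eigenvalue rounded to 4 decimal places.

[0, 0.0979, 0.3820, 0.8244, 1.3820, 2, 2.6180, 3.1756, 3.6180, 3.9021]

Reading degrees in the order [1, 2, 3, 4, 5, 6, 7, 8, 9, 10] gives [2, 2, 2, 2, 1, 1, 2, 2, 2, 2]; set D = diag(2, 2, 2, 2, 1, 1, 2, 2, 2, 2) and form L = D - A. The multiplicity of 0 as a Laplacian eigenvalue equals the number of connected components. The single zero eigenvalue shows the graph is connected. The eigenvalues sum to 18, which equals trace(L) = 2|E|.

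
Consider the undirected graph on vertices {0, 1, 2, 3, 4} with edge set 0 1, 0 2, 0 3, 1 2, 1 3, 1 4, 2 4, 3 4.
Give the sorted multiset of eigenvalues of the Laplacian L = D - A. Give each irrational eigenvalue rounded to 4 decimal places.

Reading degrees in the order [0, 1, 2, 3, 4] gives [3, 4, 3, 3, 3]; set D = diag(3, 4, 3, 3, 3) and form L = D - A. Since every row of L sums to 0, the all-ones vector is in the kernel and 0 is an eigenvalue.

[0, 3, 3, 5, 5]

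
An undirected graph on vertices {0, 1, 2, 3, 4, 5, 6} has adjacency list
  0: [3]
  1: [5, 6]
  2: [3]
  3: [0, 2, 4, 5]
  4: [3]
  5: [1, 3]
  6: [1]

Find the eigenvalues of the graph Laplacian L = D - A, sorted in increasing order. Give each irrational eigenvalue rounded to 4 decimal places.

Reading degrees in the order [0, 1, 2, 3, 4, 5, 6] gives [1, 2, 1, 4, 1, 2, 1]; set D = diag(1, 2, 1, 4, 1, 2, 1) and form L = D - A. L is symmetric positive semidefinite, so every eigenvalue is real and nonnegative. The single zero eigenvalue shows the graph is connected. By the matrix-tree theorem the graph has (1/7) * product of the nonzero eigenvalues = 1 spanning tree.

[0, 0.2955, 1, 1, 1.4911, 3.1169, 5.0965]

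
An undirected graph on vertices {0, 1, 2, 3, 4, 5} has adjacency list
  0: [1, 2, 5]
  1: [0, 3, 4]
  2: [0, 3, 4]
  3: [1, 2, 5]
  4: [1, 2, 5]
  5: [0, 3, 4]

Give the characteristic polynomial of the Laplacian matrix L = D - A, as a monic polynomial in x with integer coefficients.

x^6 - 18x^5 + 126x^4 - 432x^3 + 729x^2 - 486x

With the vertex order [0, 1, 2, 3, 4, 5], the degrees are [3, 3, 3, 3, 3, 3], giving D = diag(3, 3, 3, 3, 3, 3) and L = D - A. Computing det(xI - L) by cofactor expansion (or equivalently via sum-over-permutations) gives x^6 - 18x^5 + 126x^4 - 432x^3 + 729x^2 - 486x. Since p(0) = det(-L) = 0, x divides p(x).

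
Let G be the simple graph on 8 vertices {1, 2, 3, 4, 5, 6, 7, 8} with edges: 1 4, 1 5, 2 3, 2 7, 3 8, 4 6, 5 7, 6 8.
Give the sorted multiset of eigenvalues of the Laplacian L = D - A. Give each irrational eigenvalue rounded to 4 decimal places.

[0, 0.5858, 0.5858, 2, 2, 3.4142, 3.4142, 4]

With the vertex order [1, 2, 3, 4, 5, 6, 7, 8], the degrees are [2, 2, 2, 2, 2, 2, 2, 2], giving D = diag(2, 2, 2, 2, 2, 2, 2, 2) and L = D - A. Diagonalising L (or applying a numerical eigensolver to the 8x8 matrix) gives the spectrum above. The single zero eigenvalue shows the graph is connected. The eigenvalues sum to 16, which equals trace(L) = 2|E|.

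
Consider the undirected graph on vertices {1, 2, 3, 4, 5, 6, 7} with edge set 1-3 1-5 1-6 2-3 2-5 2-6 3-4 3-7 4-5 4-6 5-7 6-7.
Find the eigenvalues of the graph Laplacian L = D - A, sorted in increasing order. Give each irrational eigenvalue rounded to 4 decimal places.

[0, 3, 3, 3, 4, 4, 7]

With the vertex order [1, 2, 3, 4, 5, 6, 7], the degrees are [3, 3, 4, 3, 4, 4, 3], giving D = diag(3, 3, 4, 3, 4, 4, 3) and L = D - A. Diagonalising L (or applying a numerical eigensolver to the 7x7 matrix) gives the spectrum above. The single zero eigenvalue shows the graph is connected. The largest eigenvalue, 7, is at most the vertex count 7. The eigenvalues sum to 24, which equals trace(L) = 2|E|.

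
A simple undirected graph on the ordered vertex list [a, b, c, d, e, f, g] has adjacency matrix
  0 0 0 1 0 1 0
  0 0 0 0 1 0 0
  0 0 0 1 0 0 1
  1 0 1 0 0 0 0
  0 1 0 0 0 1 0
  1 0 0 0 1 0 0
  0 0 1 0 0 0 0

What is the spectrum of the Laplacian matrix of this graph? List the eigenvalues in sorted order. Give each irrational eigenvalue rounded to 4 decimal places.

Reading degrees in the order [a, b, c, d, e, f, g] gives [2, 1, 2, 2, 2, 2, 1]; set D = diag(2, 1, 2, 2, 2, 2, 1) and form L = D - A. The multiplicity of 0 as a Laplacian eigenvalue equals the number of connected components. The single zero eigenvalue shows the graph is connected. There is one zero in the spectrum, matching the 1 component.

[0, 0.1981, 0.7530, 1.5550, 2.4450, 3.2470, 3.8019]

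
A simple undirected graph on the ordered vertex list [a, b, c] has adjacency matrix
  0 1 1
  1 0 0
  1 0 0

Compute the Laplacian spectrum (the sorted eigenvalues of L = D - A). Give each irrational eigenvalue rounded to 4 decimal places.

With the vertex order [a, b, c], the degrees are [2, 1, 1], giving D = diag(2, 1, 1) and L = D - A. L is symmetric positive semidefinite, so every eigenvalue is real and nonnegative. The largest eigenvalue, 3, is at most the vertex count 3. There is one zero in the spectrum, matching the 1 component.

[0, 1, 3]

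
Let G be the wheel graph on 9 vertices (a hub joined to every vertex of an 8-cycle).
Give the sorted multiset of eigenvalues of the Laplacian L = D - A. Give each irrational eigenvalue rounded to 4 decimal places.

The graph has 9 vertices and degree multiset [8, 3, 3, 3, 3, 3, 3, 3, 3]; D is the diagonal matrix of degrees and L = D - A. L is symmetric positive semidefinite, so every eigenvalue is real and nonnegative. The largest eigenvalue, 9, is at most the vertex count 9.

[0, 1.5858, 1.5858, 3, 3, 4.4142, 4.4142, 5, 9]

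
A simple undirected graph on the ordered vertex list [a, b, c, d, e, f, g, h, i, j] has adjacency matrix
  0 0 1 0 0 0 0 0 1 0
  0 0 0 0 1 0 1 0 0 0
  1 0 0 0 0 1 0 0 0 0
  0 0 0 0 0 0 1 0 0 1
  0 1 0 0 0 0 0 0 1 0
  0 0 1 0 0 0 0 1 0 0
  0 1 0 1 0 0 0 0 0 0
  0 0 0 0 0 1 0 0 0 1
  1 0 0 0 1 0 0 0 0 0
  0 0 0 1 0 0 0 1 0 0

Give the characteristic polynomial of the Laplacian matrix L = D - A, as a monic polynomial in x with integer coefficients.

x^10 - 20x^9 + 170x^8 - 800x^7 + 2275x^6 - 4004x^5 + 4290x^4 - 2640x^3 + 825x^2 - 100x

Each diagonal entry of L is the vertex degree and each off-diagonal entry is -1 where an edge is present, 0 otherwise; in the order [a, b, c, d, e, f, g, h, i, j] the diagonal is [2, 2, 2, 2, 2, 2, 2, 2, 2, 2]. Computing det(xI - L) by cofactor expansion (or equivalently via sum-over-permutations) gives x^10 - 20x^9 + 170x^8 - 800x^7 + 2275x^6 - 4004x^5 + 4290x^4 - 2640x^3 + 825x^2 - 100x. The constant term is 0 because L is singular (the all-ones vector lies in its kernel).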